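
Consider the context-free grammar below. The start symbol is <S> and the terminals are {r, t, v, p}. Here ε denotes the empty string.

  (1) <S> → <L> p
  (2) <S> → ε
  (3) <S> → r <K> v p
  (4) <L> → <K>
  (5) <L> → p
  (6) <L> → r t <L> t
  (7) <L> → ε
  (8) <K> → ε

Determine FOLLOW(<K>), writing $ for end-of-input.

{p, t, v}

FIRST(<K>) = {ε}
FIRST(<L>) = {ε, p, r}  (via <K>)
FIRST(<S>) = {ε, p, r}  (via <L> p)
FOLLOW(<S>) includes $ since <S> is the start symbol.
FOLLOW(<S>): <S> appears on no right-hand side. Thus FOLLOW(<S>) = {$}.
FOLLOW(<L>): in <S>→<L> p, <L> is followed by p with FIRST {p}; in <L>→r t <L> t, <L> is followed by t with FIRST {t}. Thus FOLLOW(<L>) = {p, t}.
FOLLOW(<K>): in <S>→r <K> v p, <K> is followed by v p with FIRST {v}; in <L>→<K>, the suffix after <K> is empty, so FOLLOW(<K>) ⊇ FOLLOW(<L>) = {p, t}. Thus FOLLOW(<K>) = {p, t, v}.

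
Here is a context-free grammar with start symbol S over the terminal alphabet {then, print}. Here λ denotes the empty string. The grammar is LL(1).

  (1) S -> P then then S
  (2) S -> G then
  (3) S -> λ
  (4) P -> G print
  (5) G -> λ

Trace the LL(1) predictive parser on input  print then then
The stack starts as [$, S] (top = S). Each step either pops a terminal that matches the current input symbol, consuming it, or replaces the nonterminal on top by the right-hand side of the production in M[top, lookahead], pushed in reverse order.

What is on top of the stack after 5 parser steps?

then

     Stack                  Input              Action
  1  $ S                    print then then $  expand S -> P then then S
  2  $ S then then P        print then then $  expand P -> G print
  3  $ S then then print G  print then then $  expand G -> λ
  4  $ S then then print    print then then $  match print
  5  $ S then then          then then $        match then
Stack after step 5: $ S then (top = then).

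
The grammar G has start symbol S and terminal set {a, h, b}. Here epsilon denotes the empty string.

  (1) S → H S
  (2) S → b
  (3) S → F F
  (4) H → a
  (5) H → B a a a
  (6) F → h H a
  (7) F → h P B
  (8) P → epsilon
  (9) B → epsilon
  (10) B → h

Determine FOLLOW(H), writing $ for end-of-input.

{a, b, h}

FIRST(F) = {h}
FIRST(P) = {epsilon}
FIRST(B) = {epsilon, h}
FIRST(H) = {a, h}  (via B a a a)
FIRST(S) = {a, b, h}  (via H S, F F)
FOLLOW(S) includes $ since S is the start symbol.
FOLLOW(S): in S→H S, the suffix after S is empty (adds nothing new). Thus FOLLOW(S) = {$}.
FOLLOW(H): in S→H S, H is followed by S with FIRST {a, b, h}; in F→h H a, H is followed by a with FIRST {a}. Thus FOLLOW(H) = {a, b, h}.
FOLLOW(F): in S→F F (occurrence 1), F is followed by F with FIRST {h}; in S→F F (occurrence 2), the suffix after F is empty, so FOLLOW(F) ⊇ FOLLOW(S) = {$}. Thus FOLLOW(F) = {$, h}.
FOLLOW(P): in F→h P B, P is followed by B with FIRST {epsilon, h}; in F→h P B, the suffix after P is nullable, so FOLLOW(P) ⊇ FOLLOW(F) = {$, h}. Thus FOLLOW(P) = {$, h}.
FOLLOW(B): in H→B a a a, B is followed by a a a with FIRST {a}; in F→h P B, the suffix after B is empty, so FOLLOW(B) ⊇ FOLLOW(F) = {$, h}. Thus FOLLOW(B) = {$, a, h}.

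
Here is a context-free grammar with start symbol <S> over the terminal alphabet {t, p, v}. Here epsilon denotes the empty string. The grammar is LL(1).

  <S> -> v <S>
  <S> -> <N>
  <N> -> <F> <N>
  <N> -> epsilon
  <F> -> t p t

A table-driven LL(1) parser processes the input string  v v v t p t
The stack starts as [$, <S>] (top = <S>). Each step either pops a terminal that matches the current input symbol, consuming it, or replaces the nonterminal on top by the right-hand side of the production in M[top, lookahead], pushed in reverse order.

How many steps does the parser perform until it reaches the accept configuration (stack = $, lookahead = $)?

13

step 1: stack=$ <S>  input=v v v t p t $  — expand <S> -> v <S>
step 2: stack=$ <S> v  input=v v v t p t $  — match v
step 3: stack=$ <S>  input=v v t p t $  — expand <S> -> v <S>
step 4: stack=$ <S> v  input=v v t p t $  — match v
step 5: stack=$ <S>  input=v t p t $  — expand <S> -> v <S>
step 6: stack=$ <S> v  input=v t p t $  — match v
step 7: stack=$ <S>  input=t p t $  — expand <S> -> <N>
step 8: stack=$ <N>  input=t p t $  — expand <N> -> <F> <N>
step 9: stack=$ <N> <F>  input=t p t $  — expand <F> -> t p t
step 10: stack=$ <N> t p t  input=t p t $  — match t
step 11: stack=$ <N> t p  input=p t $  — match p
step 12: stack=$ <N> t  input=t $  — match t
step 13: stack=$ <N>  input=$  — expand <N> -> epsilon
Accept reached after 13 steps.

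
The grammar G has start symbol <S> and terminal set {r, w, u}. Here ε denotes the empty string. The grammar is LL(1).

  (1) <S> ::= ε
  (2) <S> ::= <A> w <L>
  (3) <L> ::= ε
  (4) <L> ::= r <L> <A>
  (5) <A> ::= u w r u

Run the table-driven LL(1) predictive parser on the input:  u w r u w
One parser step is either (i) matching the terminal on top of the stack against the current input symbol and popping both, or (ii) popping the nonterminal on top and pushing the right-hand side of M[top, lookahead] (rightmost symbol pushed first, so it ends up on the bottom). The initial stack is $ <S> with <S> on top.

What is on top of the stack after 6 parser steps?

step 1: stack=$ <S>  input=u w r u w $  — expand <S> ::= <A> w <L>
step 2: stack=$ <L> w <A>  input=u w r u w $  — expand <A> ::= u w r u
step 3: stack=$ <L> w u r w u  input=u w r u w $  — match u
step 4: stack=$ <L> w u r w  input=w r u w $  — match w
step 5: stack=$ <L> w u r  input=r u w $  — match r
step 6: stack=$ <L> w u  input=u w $  — match u
Stack after step 6: $ <L> w (top = w).

w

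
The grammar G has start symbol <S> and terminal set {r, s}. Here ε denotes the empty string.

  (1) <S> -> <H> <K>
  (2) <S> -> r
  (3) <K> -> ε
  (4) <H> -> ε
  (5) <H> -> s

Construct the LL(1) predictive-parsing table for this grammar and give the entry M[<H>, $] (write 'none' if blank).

FIRST(<K>) = {ε}
FIRST(<H>) = {ε, s}
FIRST(<S>) = {ε, r, s}  (via <H> <K>)
FOLLOW(<S>) includes $ since <S> is the start symbol.
FOLLOW(<S>): <S> appears on no right-hand side. Thus FOLLOW(<S>) = {$}.
FOLLOW(<H>): in <S>-><H> <K>, <H> is followed by <K> with FIRST {ε}; in <S>-><H> <K>, the suffix after <H> is nullable, so FOLLOW(<H>) ⊇ FOLLOW(<S>) = {$}. Thus FOLLOW(<H>) = {$}.
For <H> -> ε: FIRST(ε) = {ε}, so it goes in M[<H>, t] for t ∈ {}; since ε ∈ FIRST, also for every t ∈ FOLLOW(<H>) = {$}.
For <H> -> s: FIRST(s) = {s}, so it goes in M[<H>, t] for t ∈ {s}.

<H> -> ε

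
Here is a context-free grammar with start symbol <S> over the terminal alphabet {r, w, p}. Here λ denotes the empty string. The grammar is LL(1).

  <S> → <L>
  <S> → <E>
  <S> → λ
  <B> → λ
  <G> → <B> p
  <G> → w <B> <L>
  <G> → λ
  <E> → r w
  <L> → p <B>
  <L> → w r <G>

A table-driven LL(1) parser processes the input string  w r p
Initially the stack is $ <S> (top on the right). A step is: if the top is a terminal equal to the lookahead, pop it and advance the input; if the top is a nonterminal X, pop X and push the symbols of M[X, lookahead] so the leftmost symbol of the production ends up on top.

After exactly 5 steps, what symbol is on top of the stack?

step 1: stack=$ <S>  input=w r p $  — expand <S> → <L>
step 2: stack=$ <L>  input=w r p $  — expand <L> → w r <G>
step 3: stack=$ <G> r w  input=w r p $  — match w
step 4: stack=$ <G> r  input=r p $  — match r
step 5: stack=$ <G>  input=p $  — expand <G> → <B> p
Stack after step 5: $ p <B> (top = <B>).

<B>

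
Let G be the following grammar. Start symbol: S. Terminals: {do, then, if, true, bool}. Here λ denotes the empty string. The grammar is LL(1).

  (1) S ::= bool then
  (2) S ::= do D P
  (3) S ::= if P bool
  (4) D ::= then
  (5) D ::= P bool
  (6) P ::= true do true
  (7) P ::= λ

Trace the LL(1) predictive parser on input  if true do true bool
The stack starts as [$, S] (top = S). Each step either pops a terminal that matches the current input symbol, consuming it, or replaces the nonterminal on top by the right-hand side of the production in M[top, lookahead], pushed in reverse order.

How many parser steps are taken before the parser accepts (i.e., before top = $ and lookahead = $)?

7

step 1: stack=$ S  input=if true do true bool $  — expand S ::= if P bool
step 2: stack=$ bool P if  input=if true do true bool $  — match if
step 3: stack=$ bool P  input=true do true bool $  — expand P ::= true do true
step 4: stack=$ bool true do true  input=true do true bool $  — match true
step 5: stack=$ bool true do  input=do true bool $  — match do
step 6: stack=$ bool true  input=true bool $  — match true
step 7: stack=$ bool  input=bool $  — match bool
Accept reached after 7 steps.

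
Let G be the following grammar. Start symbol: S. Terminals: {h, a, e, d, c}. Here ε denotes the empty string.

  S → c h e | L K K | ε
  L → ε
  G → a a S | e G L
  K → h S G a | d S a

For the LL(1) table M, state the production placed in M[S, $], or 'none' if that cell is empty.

FIRST(L) = {ε}
FIRST(G) = {a, e}
FIRST(K) = {d, h}
FIRST(S) = {ε, c, d, h}  (via L K K)
FOLLOW(S) includes $ since S is the start symbol.
FOLLOW(G): in G→e G L, G is followed by L with FIRST {ε}; in G→e G L, the suffix after G is nullable (adds nothing new); in K→h S G a, G is followed by a with FIRST {a}. Thus FOLLOW(G) = {a}.
FOLLOW(S): in G→a a S, the suffix after S is empty, so FOLLOW(S) ⊇ FOLLOW(G) = {a}; in K→h S G a, S is followed by G a with FIRST {a, e}; in K→d S a, S is followed by a with FIRST {a}. Thus FOLLOW(S) = {$, a, e}.
For S → c h e: FIRST(c h e) = {c}, so it goes in M[S, t] for t ∈ {c}.
For S → L K K: FIRST(L K K) = {d, h}, so it goes in M[S, t] for t ∈ {d, h}.
For S → ε: FIRST(ε) = {ε}, so it goes in M[S, t] for t ∈ {}; since ε ∈ FIRST, also for every t ∈ FOLLOW(S) = {$, a, e}.

S → ε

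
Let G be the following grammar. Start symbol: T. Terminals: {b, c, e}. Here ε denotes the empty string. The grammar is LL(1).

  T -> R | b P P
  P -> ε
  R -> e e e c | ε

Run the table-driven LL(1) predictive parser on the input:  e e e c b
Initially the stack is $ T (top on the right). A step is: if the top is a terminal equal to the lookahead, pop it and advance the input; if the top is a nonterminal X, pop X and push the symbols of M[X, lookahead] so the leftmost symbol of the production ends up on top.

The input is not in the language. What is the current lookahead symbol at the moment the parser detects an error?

     Stack      Input        Action
  1  $ T        e e e c b $  expand T -> R
  2  $ R        e e e c b $  expand R -> e e e c
  3  $ c e e e  e e e c b $  match e
  4  $ c e e    e e c b $    match e
  5  $ c e      e c b $      match e
  6  $ c        c b $        match c
  7  $          b $          error: stack empty but input remains

b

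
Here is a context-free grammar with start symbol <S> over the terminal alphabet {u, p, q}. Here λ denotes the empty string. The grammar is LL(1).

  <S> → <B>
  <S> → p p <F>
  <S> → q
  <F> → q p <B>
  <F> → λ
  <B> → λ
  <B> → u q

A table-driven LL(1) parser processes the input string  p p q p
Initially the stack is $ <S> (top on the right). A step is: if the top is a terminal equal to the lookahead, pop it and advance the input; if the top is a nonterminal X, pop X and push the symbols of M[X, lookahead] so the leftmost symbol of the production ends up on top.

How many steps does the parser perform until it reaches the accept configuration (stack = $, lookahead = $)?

7

step 1: stack=$ <S>  input=p p q p $  — expand <S> → p p <F>
step 2: stack=$ <F> p p  input=p p q p $  — match p
step 3: stack=$ <F> p  input=p q p $  — match p
step 4: stack=$ <F>  input=q p $  — expand <F> → q p <B>
step 5: stack=$ <B> p q  input=q p $  — match q
step 6: stack=$ <B> p  input=p $  — match p
step 7: stack=$ <B>  input=$  — expand <B> → λ
Accept reached after 7 steps.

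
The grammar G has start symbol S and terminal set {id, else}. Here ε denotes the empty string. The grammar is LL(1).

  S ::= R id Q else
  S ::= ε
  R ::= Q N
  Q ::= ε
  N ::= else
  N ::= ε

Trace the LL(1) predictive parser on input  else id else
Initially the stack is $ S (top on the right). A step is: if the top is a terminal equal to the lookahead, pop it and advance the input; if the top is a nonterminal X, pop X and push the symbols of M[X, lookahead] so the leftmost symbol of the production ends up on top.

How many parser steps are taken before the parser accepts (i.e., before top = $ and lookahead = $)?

step 1: stack=$ S  input=else id else $  — expand S ::= R id Q else
step 2: stack=$ else Q id R  input=else id else $  — expand R ::= Q N
step 3: stack=$ else Q id N Q  input=else id else $  — expand Q ::= ε
step 4: stack=$ else Q id N  input=else id else $  — expand N ::= else
step 5: stack=$ else Q id else  input=else id else $  — match else
step 6: stack=$ else Q id  input=id else $  — match id
step 7: stack=$ else Q  input=else $  — expand Q ::= ε
step 8: stack=$ else  input=else $  — match else
Accept reached after 8 steps.

8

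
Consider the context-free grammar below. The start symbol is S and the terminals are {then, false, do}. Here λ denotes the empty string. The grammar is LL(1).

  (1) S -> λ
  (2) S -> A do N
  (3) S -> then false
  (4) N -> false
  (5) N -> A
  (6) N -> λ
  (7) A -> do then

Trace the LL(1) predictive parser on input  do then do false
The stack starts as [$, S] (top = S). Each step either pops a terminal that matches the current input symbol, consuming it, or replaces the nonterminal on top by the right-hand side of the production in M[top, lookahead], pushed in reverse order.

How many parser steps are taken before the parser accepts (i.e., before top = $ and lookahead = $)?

7

     Stack           Input               Action
  1  $ S             do then do false $  expand S -> A do N
  2  $ N do A        do then do false $  expand A -> do then
  3  $ N do then do  do then do false $  match do
  4  $ N do then     then do false $     match then
  5  $ N do          do false $          match do
  6  $ N             false $             expand N -> false
  7  $ false         false $             match false
Accept reached after 7 steps.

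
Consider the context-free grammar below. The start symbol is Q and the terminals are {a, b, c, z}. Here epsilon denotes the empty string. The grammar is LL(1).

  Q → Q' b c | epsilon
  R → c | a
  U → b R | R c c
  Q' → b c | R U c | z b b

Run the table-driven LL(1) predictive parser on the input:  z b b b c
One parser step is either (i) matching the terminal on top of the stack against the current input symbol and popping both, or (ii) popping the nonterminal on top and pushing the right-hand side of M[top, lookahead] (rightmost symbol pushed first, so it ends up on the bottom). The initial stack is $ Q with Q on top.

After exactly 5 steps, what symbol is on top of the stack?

b

     Stack        Input        Action
  1  $ Q          z b b b c $  expand Q → Q' b c
  2  $ c b Q'     z b b b c $  expand Q' → z b b
  3  $ c b b b z  z b b b c $  match z
  4  $ c b b b    b b b c $    match b
  5  $ c b b      b b c $      match b
Stack after step 5: $ c b (top = b).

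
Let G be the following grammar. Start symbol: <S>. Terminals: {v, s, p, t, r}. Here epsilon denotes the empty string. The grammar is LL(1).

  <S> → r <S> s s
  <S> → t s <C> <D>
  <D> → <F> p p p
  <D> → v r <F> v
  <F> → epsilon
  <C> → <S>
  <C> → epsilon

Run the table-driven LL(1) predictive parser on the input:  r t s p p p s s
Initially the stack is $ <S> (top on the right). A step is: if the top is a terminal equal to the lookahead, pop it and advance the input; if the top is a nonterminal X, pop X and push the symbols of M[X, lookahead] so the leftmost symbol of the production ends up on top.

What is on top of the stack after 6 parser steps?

step 1: stack=$ <S>  input=r t s p p p s s $  — expand <S> → r <S> s s
step 2: stack=$ s s <S> r  input=r t s p p p s s $  — match r
step 3: stack=$ s s <S>  input=t s p p p s s $  — expand <S> → t s <C> <D>
step 4: stack=$ s s <D> <C> s t  input=t s p p p s s $  — match t
step 5: stack=$ s s <D> <C> s  input=s p p p s s $  — match s
step 6: stack=$ s s <D> <C>  input=p p p s s $  — expand <C> → epsilon
Stack after step 6: $ s s <D> (top = <D>).

<D>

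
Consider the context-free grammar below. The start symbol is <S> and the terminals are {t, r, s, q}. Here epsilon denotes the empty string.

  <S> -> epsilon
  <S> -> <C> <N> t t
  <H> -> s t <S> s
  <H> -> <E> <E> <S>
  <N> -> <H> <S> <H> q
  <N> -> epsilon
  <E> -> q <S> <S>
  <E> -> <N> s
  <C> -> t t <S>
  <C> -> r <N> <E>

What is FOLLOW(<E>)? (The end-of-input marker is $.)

{q, r, s, t}

FIRST(<C>) = {r, t}
FIRST(<S>) = {epsilon, r, t}  (via <C> <N> t t)
FIRST(<H>) = {q, s}  (via <E> <E> <S>)
FIRST(<N>) = {epsilon, q, s}  (via <H> <S> <H> q)
FIRST(<E>) = {q, s}  (via <N> s)
FOLLOW(<S>) includes $ since <S> is the start symbol.
FOLLOW(<H>): in <N>-><H> <S> <H> q (occurrence 1), <H> is followed by <S> <H> q with FIRST {q, r, s, t}; in <N>-><H> <S> <H> q (occurrence 2), <H> is followed by q with FIRST {q}. Thus FOLLOW(<H>) = {q, r, s, t}.
FOLLOW(<N>): in <S>-><C> <N> t t, <N> is followed by t t with FIRST {t}; in <E>-><N> s, <N> is followed by s with FIRST {s}; in <C>->r <N> <E>, <N> is followed by <E> with FIRST {q, s}. Thus FOLLOW(<N>) = {q, s, t}.
FOLLOW(<C>): in <S>-><C> <N> t t, <C> is followed by <N> t t with FIRST {q, s, t}. Thus FOLLOW(<C>) = {q, s, t}.
FOLLOW(<E>): in <H>-><E> <E> <S> (occurrence 1), <E> is followed by <E> <S> with FIRST {q, s}; in <H>-><E> <E> <S> (occurrence 2), <E> is followed by <S> with FIRST {epsilon, r, t}; in <H>-><E> <E> <S> (occurrence 2), the suffix after <E> is nullable, so FOLLOW(<E>) ⊇ FOLLOW(<H>) = {q, r, s, t}; in <C>->r <N> <E>, the suffix after <E> is empty, so FOLLOW(<E>) ⊇ FOLLOW(<C>) = {q, s, t}. Thus FOLLOW(<E>) = {q, r, s, t}.
FOLLOW(<S>): in <H>->s t <S> s, <S> is followed by s with FIRST {s}; in <H>-><E> <E> <S>, the suffix after <S> is empty, so FOLLOW(<S>) ⊇ FOLLOW(<H>) = {q, r, s, t}; in <N>-><H> <S> <H> q, <S> is followed by <H> q with FIRST {q, s}; in <E>->q <S> <S> (occurrence 1), <S> is followed by <S> with FIRST {epsilon, r, t}; in <E>->q <S> <S> (occurrence 1), the suffix after <S> is nullable, so FOLLOW(<S>) ⊇ FOLLOW(<E>) = {q, r, s, t}; in <E>->q <S> <S> (occurrence 2), the suffix after <S> is empty, so FOLLOW(<S>) ⊇ FOLLOW(<E>) = {q, r, s, t}; in <C>->t t <S>, the suffix after <S> is empty, so FOLLOW(<S>) ⊇ FOLLOW(<C>) = {q, s, t}. Thus FOLLOW(<S>) = {$, q, r, s, t}.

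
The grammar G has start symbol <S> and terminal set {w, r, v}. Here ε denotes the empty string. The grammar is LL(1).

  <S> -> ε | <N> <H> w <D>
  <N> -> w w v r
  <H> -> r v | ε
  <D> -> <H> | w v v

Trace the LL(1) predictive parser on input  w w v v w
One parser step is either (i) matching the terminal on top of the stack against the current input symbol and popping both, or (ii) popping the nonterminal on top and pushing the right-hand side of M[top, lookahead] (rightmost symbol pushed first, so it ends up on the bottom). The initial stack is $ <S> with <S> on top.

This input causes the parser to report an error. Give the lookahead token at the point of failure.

v

     Stack                Input        Action
  1  $ <S>                w w v v w $  expand <S> -> <N> <H> w <D>
  2  $ <D> w <H> <N>      w w v v w $  expand <N> -> w w v r
  3  $ <D> w <H> r v w w  w w v v w $  match w
  4  $ <D> w <H> r v w    w v v w $    match w
  5  $ <D> w <H> r v      v v w $      match v
  6  $ <D> w <H> r        v w $        error: top is terminal r but lookahead is v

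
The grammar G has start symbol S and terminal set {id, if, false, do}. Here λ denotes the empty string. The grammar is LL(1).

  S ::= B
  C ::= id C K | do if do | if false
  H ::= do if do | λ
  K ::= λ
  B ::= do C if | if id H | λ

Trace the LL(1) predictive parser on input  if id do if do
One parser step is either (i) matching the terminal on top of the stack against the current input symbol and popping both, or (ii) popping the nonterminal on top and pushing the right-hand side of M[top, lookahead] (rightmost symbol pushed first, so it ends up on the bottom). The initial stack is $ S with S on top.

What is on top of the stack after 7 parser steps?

do

step 1: stack=$ S  input=if id do if do $  — expand S ::= B
step 2: stack=$ B  input=if id do if do $  — expand B ::= if id H
step 3: stack=$ H id if  input=if id do if do $  — match if
step 4: stack=$ H id  input=id do if do $  — match id
step 5: stack=$ H  input=do if do $  — expand H ::= do if do
step 6: stack=$ do if do  input=do if do $  — match do
step 7: stack=$ do if  input=if do $  — match if
Stack after step 7: $ do (top = do).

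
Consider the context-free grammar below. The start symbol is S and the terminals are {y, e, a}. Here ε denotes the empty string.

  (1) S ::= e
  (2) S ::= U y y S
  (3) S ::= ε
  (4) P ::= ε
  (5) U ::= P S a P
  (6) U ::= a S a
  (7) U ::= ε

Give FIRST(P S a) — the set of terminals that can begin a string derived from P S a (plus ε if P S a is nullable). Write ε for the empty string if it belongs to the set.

{a, e, y}

FIRST(P): from P::=ε we get {ε}. So FIRST(P) = {ε}.
FIRST(S): from S::=e we get {e}; from S::=U y y S we get {a, e, y}; from S::=ε we get {ε}. So FIRST(S) = {ε, a, e, y}.
FIRST(U): from U::=P S a P we get {a, e, y}; from U::=a S a we get {a}; from U::=ε we get {ε}. So FIRST(U) = {ε, a, e, y}.
FIRST(P S a): take FIRST of each symbol in turn, carrying on past any symbol whose FIRST contains ε; result {a, e, y}.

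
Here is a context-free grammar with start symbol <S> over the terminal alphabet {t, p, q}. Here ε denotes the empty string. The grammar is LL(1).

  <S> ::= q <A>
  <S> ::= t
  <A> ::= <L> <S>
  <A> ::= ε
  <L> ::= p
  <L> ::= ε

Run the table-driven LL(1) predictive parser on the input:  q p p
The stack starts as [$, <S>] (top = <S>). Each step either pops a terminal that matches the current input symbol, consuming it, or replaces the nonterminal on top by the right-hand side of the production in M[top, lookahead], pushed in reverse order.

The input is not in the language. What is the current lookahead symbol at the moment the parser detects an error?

step 1: stack=$ <S>  input=q p p $  — expand <S> ::= q <A>
step 2: stack=$ <A> q  input=q p p $  — match q
step 3: stack=$ <A>  input=p p $  — expand <A> ::= <L> <S>
step 4: stack=$ <S> <L>  input=p p $  — expand <L> ::= p
step 5: stack=$ <S> p  input=p p $  — match p
step 6: stack=$ <S>  input=p $  — error: M[<S>, p] is empty

p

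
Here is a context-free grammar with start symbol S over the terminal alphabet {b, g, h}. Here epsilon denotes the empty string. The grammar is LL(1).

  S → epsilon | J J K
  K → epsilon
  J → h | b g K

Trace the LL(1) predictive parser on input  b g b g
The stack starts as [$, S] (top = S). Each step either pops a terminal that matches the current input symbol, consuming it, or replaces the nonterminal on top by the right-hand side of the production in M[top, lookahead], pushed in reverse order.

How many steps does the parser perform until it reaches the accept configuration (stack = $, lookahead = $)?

10

step 1: stack=$ S  input=b g b g $  — expand S → J J K
step 2: stack=$ K J J  input=b g b g $  — expand J → b g K
step 3: stack=$ K J K g b  input=b g b g $  — match b
step 4: stack=$ K J K g  input=g b g $  — match g
step 5: stack=$ K J K  input=b g $  — expand K → epsilon
step 6: stack=$ K J  input=b g $  — expand J → b g K
step 7: stack=$ K K g b  input=b g $  — match b
step 8: stack=$ K K g  input=g $  — match g
step 9: stack=$ K K  input=$  — expand K → epsilon
step 10: stack=$ K  input=$  — expand K → epsilon
Accept reached after 10 steps.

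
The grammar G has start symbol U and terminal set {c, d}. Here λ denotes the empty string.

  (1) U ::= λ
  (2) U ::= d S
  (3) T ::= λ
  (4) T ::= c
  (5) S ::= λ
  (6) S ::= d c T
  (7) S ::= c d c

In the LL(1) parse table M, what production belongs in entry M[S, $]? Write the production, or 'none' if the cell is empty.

FIRST(U): from U::=λ we get {λ}; from U::=d S we get {d}. So FIRST(U) = {λ, d}.
FIRST(T): from T::=λ we get {λ}; from T::=c we get {c}. So FIRST(T) = {λ, c}.
FIRST(S): from S::=λ we get {λ}; from S::=d c T we get {d}; from S::=c d c we get {c}. So FIRST(S) = {λ, c, d}.
FOLLOW(U) includes $ since U is the start symbol.
FOLLOW(U): U appears on no right-hand side. Thus FOLLOW(U) = {$}.
FOLLOW(S): in U::=d S, the suffix after S is empty, so FOLLOW(S) ⊇ FOLLOW(U) = {$}. Thus FOLLOW(S) = {$}.
For S ::= λ: FIRST(λ) = {λ}, so it goes in M[S, t] for t ∈ {}; since λ ∈ FIRST, also for every t ∈ FOLLOW(S) = {$}.
For S ::= d c T: FIRST(d c T) = {d}, so it goes in M[S, t] for t ∈ {d}.
For S ::= c d c: FIRST(c d c) = {c}, so it goes in M[S, t] for t ∈ {c}.

S ::= λ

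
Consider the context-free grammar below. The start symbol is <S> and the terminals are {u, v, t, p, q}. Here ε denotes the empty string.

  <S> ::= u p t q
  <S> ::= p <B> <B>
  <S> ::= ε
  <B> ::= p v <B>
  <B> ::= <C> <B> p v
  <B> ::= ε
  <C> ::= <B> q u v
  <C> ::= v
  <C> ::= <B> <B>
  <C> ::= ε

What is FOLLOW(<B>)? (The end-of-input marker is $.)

{$, p, q, v}

FIRST(<S>): from <S>::=u p t q we get {u}; from <S>::=p <B> <B> we get {p}; from <S>::=ε we get {ε}. So FIRST(<S>) = {ε, p, u}.
FIRST(<B>): from <B>::=p v <B> we get {p}; from <B>::=<C> <B> p v we get {p, q, v}; from <B>::=ε we get {ε}. So FIRST(<B>) = {ε, p, q, v}.
FIRST(<C>): from <C>::=<B> q u v we get {p, q, v}; from <C>::=v we get {v}; from <C>::=<B> <B> we get {ε, p, q, v}; from <C>::=ε we get {ε}. So FIRST(<C>) = {ε, p, q, v}.
FOLLOW(<S>) includes $ since <S> is the start symbol.
FOLLOW(<S>): <S> appears on no right-hand side. Thus FOLLOW(<S>) = {$}.
FOLLOW(<C>): in <B>::=<C> <B> p v, <C> is followed by <B> p v with FIRST {p, q, v}. Thus FOLLOW(<C>) = {p, q, v}.
FOLLOW(<B>): in <S>::=p <B> <B> (occurrence 1), <B> is followed by <B> with FIRST {ε, p, q, v}; in <S>::=p <B> <B> (occurrence 1), the suffix after <B> is nullable, so FOLLOW(<B>) ⊇ FOLLOW(<S>) = {$}; in <S>::=p <B> <B> (occurrence 2), the suffix after <B> is empty, so FOLLOW(<B>) ⊇ FOLLOW(<S>) = {$}; in <B>::=p v <B>, the suffix after <B> is empty (adds nothing new); in <B>::=<C> <B> p v, <B> is followed by p v with FIRST {p}; in <C>::=<B> q u v, <B> is followed by q u v with FIRST {q}; in <C>::=<B> <B> (occurrence 1), <B> is followed by <B> with FIRST {ε, p, q, v}; in <C>::=<B> <B> (occurrence 1), the suffix after <B> is nullable, so FOLLOW(<B>) ⊇ FOLLOW(<C>) = {p, q, v}; in <C>::=<B> <B> (occurrence 2), the suffix after <B> is empty, so FOLLOW(<B>) ⊇ FOLLOW(<C>) = {p, q, v}. Thus FOLLOW(<B>) = {$, p, q, v}.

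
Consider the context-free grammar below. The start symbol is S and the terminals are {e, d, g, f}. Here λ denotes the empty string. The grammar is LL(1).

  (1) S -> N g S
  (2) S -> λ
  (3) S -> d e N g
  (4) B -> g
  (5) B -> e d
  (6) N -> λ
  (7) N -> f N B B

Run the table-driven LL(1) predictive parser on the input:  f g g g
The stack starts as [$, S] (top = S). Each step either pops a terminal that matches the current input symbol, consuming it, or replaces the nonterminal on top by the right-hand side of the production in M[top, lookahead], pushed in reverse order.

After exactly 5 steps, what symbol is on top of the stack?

     Stack          Input      Action
  1  $ S            f g g g $  expand S -> N g S
  2  $ S g N        f g g g $  expand N -> f N B B
  3  $ S g B B N f  f g g g $  match f
  4  $ S g B B N    g g g $    expand N -> λ
  5  $ S g B B      g g g $    expand B -> g
Stack after step 5: $ S g B g (top = g).

g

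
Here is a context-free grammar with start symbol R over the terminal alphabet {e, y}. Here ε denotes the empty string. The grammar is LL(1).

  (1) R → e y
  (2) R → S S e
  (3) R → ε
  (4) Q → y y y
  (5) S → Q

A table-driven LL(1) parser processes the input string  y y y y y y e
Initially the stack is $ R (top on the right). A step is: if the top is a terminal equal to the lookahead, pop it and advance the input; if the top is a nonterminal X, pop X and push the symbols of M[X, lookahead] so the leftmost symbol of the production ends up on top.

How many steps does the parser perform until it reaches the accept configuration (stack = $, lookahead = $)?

step 1: stack=$ R  input=y y y y y y e $  — expand R → S S e
step 2: stack=$ e S S  input=y y y y y y e $  — expand S → Q
step 3: stack=$ e S Q  input=y y y y y y e $  — expand Q → y y y
step 4: stack=$ e S y y y  input=y y y y y y e $  — match y
step 5: stack=$ e S y y  input=y y y y y e $  — match y
step 6: stack=$ e S y  input=y y y y e $  — match y
step 7: stack=$ e S  input=y y y e $  — expand S → Q
step 8: stack=$ e Q  input=y y y e $  — expand Q → y y y
step 9: stack=$ e y y y  input=y y y e $  — match y
step 10: stack=$ e y y  input=y y e $  — match y
step 11: stack=$ e y  input=y e $  — match y
step 12: stack=$ e  input=e $  — match e
Accept reached after 12 steps.

12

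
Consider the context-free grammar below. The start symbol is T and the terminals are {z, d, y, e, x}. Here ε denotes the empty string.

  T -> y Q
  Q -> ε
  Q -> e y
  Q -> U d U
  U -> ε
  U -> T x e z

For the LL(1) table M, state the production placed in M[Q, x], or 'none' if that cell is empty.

FIRST(T): from T->y Q we get {y}. So FIRST(T) = {y}.
FIRST(U): from U->ε we get {ε}; from U->T x e z we get {y}. So FIRST(U) = {ε, y}.
FIRST(Q): from Q->ε we get {ε}; from Q->e y we get {e}; from Q->U d U we get {d, y}. So FIRST(Q) = {ε, d, e, y}.
FOLLOW(T) includes $ since T is the start symbol.
FOLLOW(T): in U->T x e z, T is followed by x e z with FIRST {x}. Thus FOLLOW(T) = {$, x}.
FOLLOW(Q): in T->y Q, the suffix after Q is empty, so FOLLOW(Q) ⊇ FOLLOW(T) = {$, x}. Thus FOLLOW(Q) = {$, x}.
For Q -> ε: FIRST(ε) = {ε}, so it goes in M[Q, t] for t ∈ {}; since ε ∈ FIRST, also for every t ∈ FOLLOW(Q) = {$, x}.
For Q -> e y: FIRST(e y) = {e}, so it goes in M[Q, t] for t ∈ {e}.
For Q -> U d U: FIRST(U d U) = {d, y}, so it goes in M[Q, t] for t ∈ {d, y}.

Q -> ε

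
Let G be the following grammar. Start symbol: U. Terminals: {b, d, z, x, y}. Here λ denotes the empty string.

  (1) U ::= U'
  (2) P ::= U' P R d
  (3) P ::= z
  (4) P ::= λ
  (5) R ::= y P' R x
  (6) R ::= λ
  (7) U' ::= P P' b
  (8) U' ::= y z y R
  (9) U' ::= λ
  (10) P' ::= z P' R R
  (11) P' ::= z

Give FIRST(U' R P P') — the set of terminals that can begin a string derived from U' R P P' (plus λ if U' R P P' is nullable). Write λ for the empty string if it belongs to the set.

FIRST(R): from R::=y P' R x we get {y}; from R::=λ we get {λ}. So FIRST(R) = {λ, y}.
FIRST(P'): from P'::=z P' R R we get {z}; from P'::=z we get {z}. So FIRST(P') = {z}.
FIRST(U): from U::=U' we get {λ, d, y, z}. So FIRST(U) = {λ, d, y, z}.
FIRST(P): from P::=U' P R d we get {d, y, z}; from P::=z we get {z}; from P::=λ we get {λ}. So FIRST(P) = {λ, d, y, z}.
FIRST(U'): from U'::=P P' b we get {d, y, z}; from U'::=y z y R we get {y}; from U'::=λ we get {λ}. So FIRST(U') = {λ, d, y, z}.
FIRST(U' R P P'): take FIRST of each symbol in turn, carrying on past any symbol whose FIRST contains λ; result {d, y, z}.

{d, y, z}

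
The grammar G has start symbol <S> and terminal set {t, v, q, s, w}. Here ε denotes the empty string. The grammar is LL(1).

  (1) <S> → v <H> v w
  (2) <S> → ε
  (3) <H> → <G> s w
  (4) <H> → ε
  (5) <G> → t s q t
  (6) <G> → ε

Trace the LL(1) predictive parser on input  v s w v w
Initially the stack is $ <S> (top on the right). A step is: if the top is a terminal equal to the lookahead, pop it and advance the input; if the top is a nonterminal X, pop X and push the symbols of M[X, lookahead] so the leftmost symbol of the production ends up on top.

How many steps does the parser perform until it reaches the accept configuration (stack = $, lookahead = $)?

8

     Stack          Input        Action
  1  $ <S>          v s w v w $  expand <S> → v <H> v w
  2  $ w v <H> v    v s w v w $  match v
  3  $ w v <H>      s w v w $    expand <H> → <G> s w
  4  $ w v w s <G>  s w v w $    expand <G> → ε
  5  $ w v w s      s w v w $    match s
  6  $ w v w        w v w $      match w
  7  $ w v          v w $        match v
  8  $ w            w $          match w
Accept reached after 8 steps.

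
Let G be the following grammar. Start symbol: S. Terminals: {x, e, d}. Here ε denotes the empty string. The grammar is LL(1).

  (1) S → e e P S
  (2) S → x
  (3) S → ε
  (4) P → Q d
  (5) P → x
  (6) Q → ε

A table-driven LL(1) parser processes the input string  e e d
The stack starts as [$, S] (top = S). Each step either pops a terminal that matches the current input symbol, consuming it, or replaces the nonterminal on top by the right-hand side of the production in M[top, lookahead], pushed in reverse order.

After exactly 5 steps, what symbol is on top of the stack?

step 1: stack=$ S  input=e e d $  — expand S → e e P S
step 2: stack=$ S P e e  input=e e d $  — match e
step 3: stack=$ S P e  input=e d $  — match e
step 4: stack=$ S P  input=d $  — expand P → Q d
step 5: stack=$ S d Q  input=d $  — expand Q → ε
Stack after step 5: $ S d (top = d).

d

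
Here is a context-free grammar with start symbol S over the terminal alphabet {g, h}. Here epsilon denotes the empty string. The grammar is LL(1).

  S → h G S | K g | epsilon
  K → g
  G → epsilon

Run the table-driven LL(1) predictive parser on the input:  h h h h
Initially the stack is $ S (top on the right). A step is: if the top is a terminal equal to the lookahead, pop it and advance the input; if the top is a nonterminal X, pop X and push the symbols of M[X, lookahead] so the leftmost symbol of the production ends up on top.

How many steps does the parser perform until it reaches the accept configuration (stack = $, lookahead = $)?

      Stack    Input      Action
   1  $ S      h h h h $  expand S → h G S
   2  $ S G h  h h h h $  match h
   3  $ S G    h h h $    expand G → epsilon
   4  $ S      h h h $    expand S → h G S
   5  $ S G h  h h h $    match h
   6  $ S G    h h $      expand G → epsilon
   7  $ S      h h $      expand S → h G S
   8  $ S G h  h h $      match h
   9  $ S G    h $        expand G → epsilon
  10  $ S      h $        expand S → h G S
  11  $ S G h  h $        match h
  12  $ S G    $          expand G → epsilon
  13  $ S      $          expand S → epsilon
Accept reached after 13 steps.

13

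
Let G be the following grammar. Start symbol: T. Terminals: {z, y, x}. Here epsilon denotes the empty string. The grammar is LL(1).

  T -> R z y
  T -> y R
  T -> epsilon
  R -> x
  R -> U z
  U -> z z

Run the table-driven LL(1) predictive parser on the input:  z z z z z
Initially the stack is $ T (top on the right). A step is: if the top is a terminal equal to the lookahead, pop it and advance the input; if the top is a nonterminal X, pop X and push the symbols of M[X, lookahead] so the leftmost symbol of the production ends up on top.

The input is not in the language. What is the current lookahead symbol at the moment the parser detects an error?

z

     Stack        Input        Action
  1  $ T          z z z z z $  expand T -> R z y
  2  $ y z R      z z z z z $  expand R -> U z
  3  $ y z z U    z z z z z $  expand U -> z z
  4  $ y z z z z  z z z z z $  match z
  5  $ y z z z    z z z z $    match z
  6  $ y z z      z z z $      match z
  7  $ y z        z z $        match z
  8  $ y          z $          error: top is terminal y but lookahead is z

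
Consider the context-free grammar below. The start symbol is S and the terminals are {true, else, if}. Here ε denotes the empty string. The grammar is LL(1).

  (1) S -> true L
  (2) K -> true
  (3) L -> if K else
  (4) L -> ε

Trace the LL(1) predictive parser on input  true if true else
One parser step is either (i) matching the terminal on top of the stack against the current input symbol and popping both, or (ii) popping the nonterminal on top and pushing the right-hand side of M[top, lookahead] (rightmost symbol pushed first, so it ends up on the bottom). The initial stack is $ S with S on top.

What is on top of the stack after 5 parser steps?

true

     Stack        Input                Action
  1  $ S          true if true else $  expand S -> true L
  2  $ L true     true if true else $  match true
  3  $ L          if true else $       expand L -> if K else
  4  $ else K if  if true else $       match if
  5  $ else K     true else $          expand K -> true
Stack after step 5: $ else true (top = true).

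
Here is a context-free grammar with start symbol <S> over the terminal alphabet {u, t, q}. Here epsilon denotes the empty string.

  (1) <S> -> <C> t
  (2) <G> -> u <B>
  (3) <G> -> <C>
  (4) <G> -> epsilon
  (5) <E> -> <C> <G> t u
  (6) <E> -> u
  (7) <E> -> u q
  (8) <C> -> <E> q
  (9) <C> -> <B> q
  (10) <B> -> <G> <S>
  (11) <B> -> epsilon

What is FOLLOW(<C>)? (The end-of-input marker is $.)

{q, t, u}

FIRST(<S>) = {q, u}  (via <C> t)
FIRST(<G>) = {epsilon, q, u}  (via <C>)
FIRST(<B>) = {epsilon, q, u}  (via <G> <S>)
FIRST(<E>) = {q, u}  (via <C> <G> t u)
FIRST(<C>) = {q, u}  (via <E> q, <B> q)
FOLLOW(<S>) includes $ since <S> is the start symbol.
FOLLOW(<G>): in <E>-><C> <G> t u, <G> is followed by t u with FIRST {t}; in <B>-><G> <S>, <G> is followed by <S> with FIRST {q, u}. Thus FOLLOW(<G>) = {q, t, u}.
FOLLOW(<E>): in <C>-><E> q, <E> is followed by q with FIRST {q}. Thus FOLLOW(<E>) = {q}.
FOLLOW(<C>): in <S>-><C> t, <C> is followed by t with FIRST {t}; in <G>-><C>, the suffix after <C> is empty, so FOLLOW(<C>) ⊇ FOLLOW(<G>) = {q, t, u}; in <E>-><C> <G> t u, <C> is followed by <G> t u with FIRST {q, t, u}. Thus FOLLOW(<C>) = {q, t, u}.
FOLLOW(<B>): in <G>->u <B>, the suffix after <B> is empty, so FOLLOW(<B>) ⊇ FOLLOW(<G>) = {q, t, u}; in <C>-><B> q, <B> is followed by q with FIRST {q}. Thus FOLLOW(<B>) = {q, t, u}.
FOLLOW(<S>): in <B>-><G> <S>, the suffix after <S> is empty, so FOLLOW(<S>) ⊇ FOLLOW(<B>) = {q, t, u}. Thus FOLLOW(<S>) = {$, q, t, u}.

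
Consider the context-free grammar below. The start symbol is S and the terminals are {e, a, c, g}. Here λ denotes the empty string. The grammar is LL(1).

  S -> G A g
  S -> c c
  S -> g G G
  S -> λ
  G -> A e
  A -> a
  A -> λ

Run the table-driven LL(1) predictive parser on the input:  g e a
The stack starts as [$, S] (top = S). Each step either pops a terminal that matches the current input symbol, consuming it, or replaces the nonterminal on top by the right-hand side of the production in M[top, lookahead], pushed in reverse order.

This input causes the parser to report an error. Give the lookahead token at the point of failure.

     Stack    Input    Action
  1  $ S      g e a $  expand S -> g G G
  2  $ G G g  g e a $  match g
  3  $ G G    e a $    expand G -> A e
  4  $ G e A  e a $    expand A -> λ
  5  $ G e    e a $    match e
  6  $ G      a $      expand G -> A e
  7  $ e A    a $      expand A -> a
  8  $ e a    a $      match a
  9  $ e      $        error: top is terminal e but lookahead is $

$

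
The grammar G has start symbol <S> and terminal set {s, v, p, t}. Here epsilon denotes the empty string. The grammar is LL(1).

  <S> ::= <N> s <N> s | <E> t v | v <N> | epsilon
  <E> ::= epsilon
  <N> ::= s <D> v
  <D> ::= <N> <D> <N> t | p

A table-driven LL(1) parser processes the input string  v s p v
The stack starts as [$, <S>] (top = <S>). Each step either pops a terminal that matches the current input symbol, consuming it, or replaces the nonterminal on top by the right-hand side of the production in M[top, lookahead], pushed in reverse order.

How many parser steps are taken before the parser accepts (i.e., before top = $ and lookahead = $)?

step 1: stack=$ <S>  input=v s p v $  — expand <S> ::= v <N>
step 2: stack=$ <N> v  input=v s p v $  — match v
step 3: stack=$ <N>  input=s p v $  — expand <N> ::= s <D> v
step 4: stack=$ v <D> s  input=s p v $  — match s
step 5: stack=$ v <D>  input=p v $  — expand <D> ::= p
step 6: stack=$ v p  input=p v $  — match p
step 7: stack=$ v  input=v $  — match v
Accept reached after 7 steps.

7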